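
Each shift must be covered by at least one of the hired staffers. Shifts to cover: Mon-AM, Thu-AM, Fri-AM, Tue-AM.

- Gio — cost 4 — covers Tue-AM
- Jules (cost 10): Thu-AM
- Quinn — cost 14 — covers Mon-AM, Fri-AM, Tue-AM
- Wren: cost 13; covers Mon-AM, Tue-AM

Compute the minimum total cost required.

The greedy cost-per-new-shift heuristic would pick Gio, Quinn, and Jules for 28, but a cheaper cover exists.
Choose Jules and Quinn: together they cover Mon-AM, Thu-AM, Fri-AM, Tue-AM — every shift.
Total cost: 10 + 14 = 24.
No cover costs less than 24.

24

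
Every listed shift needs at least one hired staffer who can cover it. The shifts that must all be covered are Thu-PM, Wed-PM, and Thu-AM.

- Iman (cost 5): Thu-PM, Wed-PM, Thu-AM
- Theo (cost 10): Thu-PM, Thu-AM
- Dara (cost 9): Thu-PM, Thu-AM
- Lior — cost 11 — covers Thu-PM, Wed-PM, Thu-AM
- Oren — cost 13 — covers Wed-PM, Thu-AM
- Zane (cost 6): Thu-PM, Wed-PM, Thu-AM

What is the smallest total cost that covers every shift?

5

Iman alone covers Thu-PM, Wed-PM, Thu-AM — every shift.
Total cost: 5.
No cover costs less than 5.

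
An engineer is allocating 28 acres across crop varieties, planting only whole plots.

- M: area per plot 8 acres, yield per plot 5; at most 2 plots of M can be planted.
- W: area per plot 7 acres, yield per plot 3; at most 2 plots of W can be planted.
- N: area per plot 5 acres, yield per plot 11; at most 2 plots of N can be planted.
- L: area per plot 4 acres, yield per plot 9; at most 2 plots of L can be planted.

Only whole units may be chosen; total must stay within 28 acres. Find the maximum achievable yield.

45

This is a bounded integer knapsack.
Take 1×M, 2×N, and 2×L: area 26 ≤ 28, yield 1·5 + 2·11 + 2·9 = 45.
L has the best ratio (9/4) and is taken to its limit of 2; remaining capacity is filled optimally with the others.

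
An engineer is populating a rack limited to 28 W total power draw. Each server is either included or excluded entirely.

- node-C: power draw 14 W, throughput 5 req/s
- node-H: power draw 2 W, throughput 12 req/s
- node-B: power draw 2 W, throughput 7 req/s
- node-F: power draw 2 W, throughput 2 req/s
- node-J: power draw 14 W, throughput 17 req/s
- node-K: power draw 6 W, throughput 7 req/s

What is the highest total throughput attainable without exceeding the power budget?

Allowing fractional choices, the relaxed optimum would be about 45.7, but servers are indivisible.
node-H + node-B + node-F + node-J + node-K: power draw 2 + 2 + 2 + 14 + 6 = 26 ≤ 28, throughput 12 + 7 + 2 + 17 + 7 = 45.
node-H + node-B + node-J + node-K: power draw 2 + 2 + 14 + 6 = 24 ≤ 28, throughput 12 + 7 + 17 + 7 = 43.
Best is node-H, node-B, node-F, node-J, and node-K with total throughput 45.

45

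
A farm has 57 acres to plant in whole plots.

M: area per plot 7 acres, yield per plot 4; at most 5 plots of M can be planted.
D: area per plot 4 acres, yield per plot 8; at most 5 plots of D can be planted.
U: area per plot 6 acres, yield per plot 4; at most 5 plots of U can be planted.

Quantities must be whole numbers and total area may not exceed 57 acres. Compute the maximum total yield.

D has the best ratio (8/4); taking only D gives at most 5×8 = 40 (stopped by the supply cap of 5).
Mixing does better — 1×M, 5×D, and 5×U: area 57 ≤ 57, yield 1·4 + 5·8 + 5·4 = 64.

64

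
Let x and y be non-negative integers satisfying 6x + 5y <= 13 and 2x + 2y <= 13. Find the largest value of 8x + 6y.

16

The continuous relaxation peaks at (2.17, 0) with value 17.33; rounding to a feasible lattice point costs some objective.
(x,y)=(2,0): 6·2+5·0=12≤13, 2·2+2·0=4≤13, objective 16.
(x,y)=(1,1): 6·1+5·1=11≤13, 2·1+2·1=4≤13, objective 14.
Maximum is 16 at (x,y)=(2,0).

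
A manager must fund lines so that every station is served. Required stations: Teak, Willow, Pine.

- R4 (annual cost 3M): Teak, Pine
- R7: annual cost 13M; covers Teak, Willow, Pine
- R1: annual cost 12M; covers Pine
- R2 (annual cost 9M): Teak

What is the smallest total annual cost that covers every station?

13

The greedy cost-per-new-station heuristic would pick R4 and R7 for 16, but a cheaper cover exists.
R7 alone covers Teak, Willow, Pine — every station.
Total annual cost: 13.
No cover costs less than 13.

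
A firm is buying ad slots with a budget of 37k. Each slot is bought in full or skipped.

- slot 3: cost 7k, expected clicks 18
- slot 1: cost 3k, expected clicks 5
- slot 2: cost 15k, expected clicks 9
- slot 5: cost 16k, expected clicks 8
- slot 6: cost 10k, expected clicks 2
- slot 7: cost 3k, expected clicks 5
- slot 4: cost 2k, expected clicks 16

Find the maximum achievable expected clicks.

slot 3 + slot 1 + slot 2 + slot 7 + slot 4: cost 7 + 3 + 15 + 3 + 2 = 30 ≤ 37, expected clicks 18 + 5 + 9 + 5 + 16 = 53.
slot 3 + slot 1 + slot 5 + slot 7 + slot 4: cost 7 + 3 + 16 + 3 + 2 = 31 ≤ 37, expected clicks 18 + 5 + 8 + 5 + 16 = 52.
Best is slot 3, slot 1, slot 2, slot 7, and slot 4 with total expected clicks 53.

53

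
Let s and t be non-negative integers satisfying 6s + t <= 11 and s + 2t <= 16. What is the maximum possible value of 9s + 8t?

Relaxing integrality, the LP optimum is 66.73 at (s,t) = (0.545, 7.73), which is not an integer point.
(s,t)=(0,8) is feasible, giving 64.
(s,t)=(0,7) is feasible, giving 56.
Maximum is 64 at (s,t)=(0,8).

64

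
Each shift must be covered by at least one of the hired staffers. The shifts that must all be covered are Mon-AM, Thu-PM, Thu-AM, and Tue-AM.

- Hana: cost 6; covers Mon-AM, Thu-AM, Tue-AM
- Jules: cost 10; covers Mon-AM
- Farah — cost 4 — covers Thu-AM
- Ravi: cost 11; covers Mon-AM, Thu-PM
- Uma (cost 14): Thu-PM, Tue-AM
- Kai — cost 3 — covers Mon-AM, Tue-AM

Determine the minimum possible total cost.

17

This is an integer covering problem.
Choose Hana and Ravi: together they cover Mon-AM, Thu-PM, Thu-AM, Tue-AM — every shift.
Total cost: 6 + 11 = 17.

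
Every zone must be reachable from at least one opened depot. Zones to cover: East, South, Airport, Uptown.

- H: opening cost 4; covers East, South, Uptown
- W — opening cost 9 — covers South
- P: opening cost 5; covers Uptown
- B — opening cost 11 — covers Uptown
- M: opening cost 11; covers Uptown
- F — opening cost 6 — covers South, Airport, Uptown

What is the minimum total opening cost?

This is a weighted set-cover instance.
Choose H and F: together they cover East, South, Airport, Uptown — every zone.
Total opening cost: 4 + 6 = 10.
No cover costs less than 10.

10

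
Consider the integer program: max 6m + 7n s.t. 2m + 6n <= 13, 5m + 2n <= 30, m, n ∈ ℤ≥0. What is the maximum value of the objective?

36

(m,n)=(6,0): 2·6+6·0=12≤13, 5·6+2·0=30≤30, objective 36.
(m,n)=(5,0): 2·5+6·0=10≤13, 5·5+2·0=25≤30, objective 30.
(m,n)=(4,0): 2·4+6·0=8≤13, 5·4+2·0=20≤30, objective 24.
No feasible integer point exceeds 36.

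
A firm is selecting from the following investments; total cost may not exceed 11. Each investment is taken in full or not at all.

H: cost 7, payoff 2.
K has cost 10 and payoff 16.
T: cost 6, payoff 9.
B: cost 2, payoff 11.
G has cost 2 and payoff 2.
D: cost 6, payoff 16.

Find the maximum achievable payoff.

Allowing fractional choices, the relaxed optimum would be about 31.8, but investments are indivisible.
B + G + D: cost 2 + 2 + 6 = 10 ≤ 11, payoff 11 + 2 + 16 = 29.
B + D: cost 2 + 6 = 8 ≤ 11, payoff 11 + 16 = 27.
Best is B, G, and D with total payoff 29.

29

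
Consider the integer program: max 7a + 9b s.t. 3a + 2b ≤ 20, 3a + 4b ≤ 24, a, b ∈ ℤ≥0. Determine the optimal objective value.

(a,b)=(4,3): 3·4+2·3=18≤20, 3·4+4·3=24≤24, objective 55.
(a,b)=(5,2): 3·5+2·2=19≤20, 3·5+4·2=23≤24, objective 53.
(a,b)=(6,1): 3·6+2·1=20≤20, 3·6+4·1=22≤24, objective 51.
The best lattice point is (4,3), giving 55.

55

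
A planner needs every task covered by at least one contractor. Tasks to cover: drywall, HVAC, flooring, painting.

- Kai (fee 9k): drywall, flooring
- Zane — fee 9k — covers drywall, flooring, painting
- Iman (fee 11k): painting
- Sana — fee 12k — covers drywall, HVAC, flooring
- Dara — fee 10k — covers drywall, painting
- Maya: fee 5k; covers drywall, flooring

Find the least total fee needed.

This is an integer covering problem.
Choose Zane and Sana: together they cover drywall, HVAC, flooring, painting — every task.
Total fee: 9 + 12 = 21.

21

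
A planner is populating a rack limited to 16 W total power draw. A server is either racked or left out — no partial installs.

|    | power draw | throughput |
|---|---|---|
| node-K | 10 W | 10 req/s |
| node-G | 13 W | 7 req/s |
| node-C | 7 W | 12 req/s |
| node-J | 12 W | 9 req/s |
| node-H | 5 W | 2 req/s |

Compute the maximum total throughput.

This is a 0-1 knapsack instance.
Allowing fractional choices, the relaxed optimum would be about 21.0, but servers are indivisible.
node-C + node-H: power draw 7 + 5 = 12 ≤ 16, throughput 12 + 2 = 14.
node-K + node-H: power draw 10 + 5 = 15 ≤ 16, throughput 10 + 2 = 12.
node-C: power draw 7 ≤ 16, throughput 12.
Best is node-C and node-H with total throughput 14.

14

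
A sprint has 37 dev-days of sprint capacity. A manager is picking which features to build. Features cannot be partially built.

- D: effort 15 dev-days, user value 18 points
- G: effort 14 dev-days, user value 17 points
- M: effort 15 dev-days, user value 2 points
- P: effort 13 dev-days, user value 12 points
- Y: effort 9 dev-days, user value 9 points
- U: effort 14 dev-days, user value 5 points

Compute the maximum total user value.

G + P + Y: effort 14 + 13 + 9 = 36 ≤ 37, user value 17 + 12 + 9 = 38.
D + P + Y: effort 15 + 13 + 9 = 37 ≤ 37, user value 18 + 12 + 9 = 39.
Best is D, P, and Y with total user value 39.

39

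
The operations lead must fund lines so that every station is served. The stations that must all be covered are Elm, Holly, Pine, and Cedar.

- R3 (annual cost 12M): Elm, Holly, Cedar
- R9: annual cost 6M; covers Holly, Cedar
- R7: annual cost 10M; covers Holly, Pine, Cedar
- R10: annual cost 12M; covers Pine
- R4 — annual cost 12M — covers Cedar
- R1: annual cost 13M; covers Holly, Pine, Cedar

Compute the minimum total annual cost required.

22

The greedy cost-per-new-station heuristic would pick R9, R7, and R3 for 28, but a cheaper cover exists.
Choose R3 and R7: together they cover Elm, Holly, Pine, Cedar — every station.
Total annual cost: 12 + 10 = 22.
No cover costs less than 22.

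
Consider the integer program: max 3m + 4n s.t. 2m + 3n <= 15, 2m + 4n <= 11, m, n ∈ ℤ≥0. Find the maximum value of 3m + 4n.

15

(m,n)=(5,0): 2·5+3·0=10≤15, 2·5+4·0=10≤11, objective 15.
(m,n)=(4,0): 2·4+3·0=8≤15, 2·4+4·0=8≤11, objective 12.
The best lattice point is (5,0), giving 15.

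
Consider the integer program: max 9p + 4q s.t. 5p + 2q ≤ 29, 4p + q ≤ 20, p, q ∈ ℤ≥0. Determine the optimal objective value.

Relaxing integrality, the LP optimum is 58.00 at (p,q) = (0, 14.5), which is not an integer point.
(p,q)=(1,12): 5·1+2·12=29≤29, 4·1+1·12=16≤20, objective 57.
(p,q)=(0,14): 5·0+2·14=28≤29, 4·0+1·14=14≤20, objective 56.
(p,q)=(1,11): 5·1+2·11=27≤29, 4·1+1·11=15≤20, objective 53.
The best lattice point is (1,12), giving 57.

57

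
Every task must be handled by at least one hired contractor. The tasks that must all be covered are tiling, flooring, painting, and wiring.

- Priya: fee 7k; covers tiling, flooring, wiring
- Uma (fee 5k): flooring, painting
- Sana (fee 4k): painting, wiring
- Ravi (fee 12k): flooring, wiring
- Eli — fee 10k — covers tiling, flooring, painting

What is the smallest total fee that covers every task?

11

This is an integer covering problem.
Choose Priya and Sana: together they cover tiling, flooring, painting, wiring — every task.
Total fee: 7 + 4 = 11.
No cover costs less than 11.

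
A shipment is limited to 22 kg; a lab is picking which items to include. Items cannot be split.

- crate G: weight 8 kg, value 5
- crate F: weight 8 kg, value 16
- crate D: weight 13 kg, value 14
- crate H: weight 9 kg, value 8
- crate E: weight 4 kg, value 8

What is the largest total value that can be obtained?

32

crate G + crate F + crate E: weight 8 + 8 + 4 = 20 ≤ 22, value 5 + 16 + 8 = 29.
crate F + crate D: weight 8 + 13 = 21 ≤ 22, value 16 + 14 = 30.
crate F + crate H + crate E: weight 8 + 9 + 4 = 21 ≤ 22, value 16 + 8 + 8 = 32.
Best is crate F, crate H, and crate E with total value 32.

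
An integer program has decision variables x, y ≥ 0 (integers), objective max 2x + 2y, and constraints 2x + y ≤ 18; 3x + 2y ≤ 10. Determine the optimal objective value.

10

(x,y)=(0,5) is feasible, giving 10.
(x,y)=(0,4) is feasible, giving 8.
No feasible integer point exceeds 10.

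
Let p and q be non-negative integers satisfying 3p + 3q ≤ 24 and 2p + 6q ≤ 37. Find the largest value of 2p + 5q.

Relaxing integrality, the LP optimum is 31.75 at (p,q) = (2.75, 5.25), which is not an integer point.
(p,q)=(3,5): 3·3+3·5=24≤24, 2·3+6·5=36≤37, objective 31.
(p,q)=(2,5): 3·2+3·5=21≤24, 2·2+6·5=34≤37, objective 29.
(p,q)=(4,4): 3·4+3·4=24≤24, 2·4+6·4=32≤37, objective 28.
No feasible integer point exceeds 31.

31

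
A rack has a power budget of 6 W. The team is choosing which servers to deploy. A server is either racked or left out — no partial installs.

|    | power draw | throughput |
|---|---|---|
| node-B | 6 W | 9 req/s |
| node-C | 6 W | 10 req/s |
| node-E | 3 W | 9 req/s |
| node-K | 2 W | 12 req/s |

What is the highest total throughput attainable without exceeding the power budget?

21

node-E + node-K: power draw 3 + 2 = 5 ≤ 6, throughput 9 + 12 = 21.
node-K: power draw 2 ≤ 6, throughput 12.
Best is node-E and node-K with total throughput 21.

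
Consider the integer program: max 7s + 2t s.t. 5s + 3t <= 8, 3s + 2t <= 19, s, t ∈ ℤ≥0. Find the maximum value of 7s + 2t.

(s,t)=(1,1): 5·1+3·1=8≤8, 3·1+2·1=5≤19, objective 9.
(s,t)=(1,0): 5·1+3·0=5≤8, 3·1+2·0=3≤19, objective 7.
(s,t)=(0,2): 5·0+3·2=6≤8, 3·0+2·2=4≤19, objective 4.
(s,t)=(0,1): 5·0+3·1=3≤8, 3·0+2·1=2≤19, objective 2.
No feasible integer point exceeds 9.

9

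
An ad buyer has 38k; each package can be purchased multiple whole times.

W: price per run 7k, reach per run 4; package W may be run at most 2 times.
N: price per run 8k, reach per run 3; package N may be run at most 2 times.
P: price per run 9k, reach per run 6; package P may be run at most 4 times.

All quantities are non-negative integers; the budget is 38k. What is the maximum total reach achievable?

4×P: price 36 ≤ 38, reach 4·6 = 24.
1×W and 3×P: price 34 ≤ 38, reach 1·4 + 3·6 = 22.
Best is 24.

24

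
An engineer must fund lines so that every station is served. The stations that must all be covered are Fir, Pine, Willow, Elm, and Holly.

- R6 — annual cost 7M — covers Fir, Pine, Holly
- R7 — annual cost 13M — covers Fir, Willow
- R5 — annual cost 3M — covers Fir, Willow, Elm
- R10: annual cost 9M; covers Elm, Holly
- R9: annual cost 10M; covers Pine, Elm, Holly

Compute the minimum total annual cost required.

Choose R6 and R5: together they cover Fir, Pine, Willow, Elm, Holly — every station.
Total annual cost: 7 + 3 = 10.

10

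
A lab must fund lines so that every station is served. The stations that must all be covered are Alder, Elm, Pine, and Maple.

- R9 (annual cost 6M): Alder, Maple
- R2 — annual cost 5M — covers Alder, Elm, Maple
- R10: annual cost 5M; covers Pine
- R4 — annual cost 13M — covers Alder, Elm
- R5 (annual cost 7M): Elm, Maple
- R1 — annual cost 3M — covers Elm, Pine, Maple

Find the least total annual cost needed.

8

This is an integer covering problem.
Choose R2 and R1: together they cover Alder, Elm, Pine, Maple — every station.
Total annual cost: 5 + 3 = 8.
No cover costs less than 8.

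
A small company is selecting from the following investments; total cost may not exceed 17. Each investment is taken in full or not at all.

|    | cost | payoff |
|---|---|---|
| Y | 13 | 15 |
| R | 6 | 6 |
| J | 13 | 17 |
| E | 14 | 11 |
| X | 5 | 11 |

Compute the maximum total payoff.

17

J: cost 13 ≤ 17, payoff 17.
Y: cost 13 ≤ 17, payoff 15.
R + X: cost 6 + 5 = 11 ≤ 17, payoff 6 + 11 = 17.
The maximum payoff is 17; one optimal choice is R and X.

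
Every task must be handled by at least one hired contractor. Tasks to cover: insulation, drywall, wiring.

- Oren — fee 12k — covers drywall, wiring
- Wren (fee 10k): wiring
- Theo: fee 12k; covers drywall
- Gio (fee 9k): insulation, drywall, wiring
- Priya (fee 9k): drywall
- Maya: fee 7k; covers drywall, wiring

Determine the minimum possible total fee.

9

Gio alone covers insulation, drywall, wiring — every task.
Total fee: 9.
No cover costs less than 9.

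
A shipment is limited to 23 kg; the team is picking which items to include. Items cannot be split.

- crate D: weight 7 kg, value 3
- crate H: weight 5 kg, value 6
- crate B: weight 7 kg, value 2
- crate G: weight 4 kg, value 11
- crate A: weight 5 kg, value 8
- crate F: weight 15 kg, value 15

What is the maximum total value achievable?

Take crate D, crate H, crate G, and crate A: weight 7 + 5 + 4 + 5 = 21 ≤ 23, value 3 + 6 + 11 + 8 = 28.
No other feasible combination does better.

28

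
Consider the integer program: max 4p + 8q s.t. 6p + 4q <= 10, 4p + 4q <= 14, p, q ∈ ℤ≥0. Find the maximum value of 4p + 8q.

16

(p,q)=(0,2): 6·0+4·2=8≤10, 4·0+4·2=8≤14, objective 16.
(p,q)=(1,1): 6·1+4·1=10≤10, 4·1+4·1=8≤14, objective 12.
(p,q)=(0,1): 6·0+4·1=4≤10, 4·0+4·1=4≤14, objective 8.
No feasible integer point exceeds 16.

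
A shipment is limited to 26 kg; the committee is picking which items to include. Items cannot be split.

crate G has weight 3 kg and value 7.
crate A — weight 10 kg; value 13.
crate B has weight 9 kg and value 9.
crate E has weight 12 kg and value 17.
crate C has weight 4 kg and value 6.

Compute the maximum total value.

This is a 0-1 knapsack instance.
Take crate G, crate A, and crate E: weight 3 + 10 + 12 = 25 ≤ 26, value 7 + 13 + 17 = 37.
No other feasible combination does better.

37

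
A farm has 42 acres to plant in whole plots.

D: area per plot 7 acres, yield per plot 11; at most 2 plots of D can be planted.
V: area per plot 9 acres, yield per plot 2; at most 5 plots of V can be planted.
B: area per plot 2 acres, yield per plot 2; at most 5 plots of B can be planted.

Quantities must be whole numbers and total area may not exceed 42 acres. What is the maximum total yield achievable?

D has the best ratio (11/7); taking only D gives at most 2×11 = 22 (stopped by the supply cap of 2).
Mixing does better — 2×D, 2×V, and 5×B: area 42 ≤ 42, yield 2·11 + 2·2 + 5·2 = 36.

36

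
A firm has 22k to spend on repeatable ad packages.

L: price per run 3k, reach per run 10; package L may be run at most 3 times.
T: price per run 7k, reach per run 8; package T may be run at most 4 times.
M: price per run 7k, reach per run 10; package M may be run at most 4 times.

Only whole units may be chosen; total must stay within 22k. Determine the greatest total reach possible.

40

3×L and 1×M: price 16 ≤ 22, reach 3·10 + 1·10 = 40.
2×L and 2×M: price 20 ≤ 22, reach 2·10 + 2·10 = 40.
Best is 40.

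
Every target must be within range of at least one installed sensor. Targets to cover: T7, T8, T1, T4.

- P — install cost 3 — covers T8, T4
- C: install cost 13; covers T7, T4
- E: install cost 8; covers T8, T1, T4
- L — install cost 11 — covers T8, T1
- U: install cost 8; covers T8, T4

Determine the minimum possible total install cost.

This is a weighted set-cover instance.
The greedy cost-per-new-target heuristic would pick P, E, and C for 24, but a cheaper cover exists.
Choose C and E: together they cover T7, T8, T1, T4 — every target.
Total install cost: 13 + 8 = 21.
No cover costs less than 21.

21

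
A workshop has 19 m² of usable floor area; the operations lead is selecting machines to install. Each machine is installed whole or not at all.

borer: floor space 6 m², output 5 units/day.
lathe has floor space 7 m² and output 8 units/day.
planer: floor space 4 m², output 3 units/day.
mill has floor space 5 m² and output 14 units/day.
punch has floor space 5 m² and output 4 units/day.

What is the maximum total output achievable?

27

Treat it as a binary knapsack problem.
Take borer, lathe, and mill: floor space 6 + 7 + 5 = 18 ≤ 19, output 5 + 8 + 14 = 27.
No other feasible combination does better.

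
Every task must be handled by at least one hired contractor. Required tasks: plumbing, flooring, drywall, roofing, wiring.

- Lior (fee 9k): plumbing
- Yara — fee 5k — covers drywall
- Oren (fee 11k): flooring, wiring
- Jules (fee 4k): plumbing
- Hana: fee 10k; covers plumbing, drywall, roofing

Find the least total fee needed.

21

Choose Oren and Hana: together they cover plumbing, flooring, drywall, roofing, wiring — every task.
Total fee: 11 + 10 = 21.
No cover costs less than 21.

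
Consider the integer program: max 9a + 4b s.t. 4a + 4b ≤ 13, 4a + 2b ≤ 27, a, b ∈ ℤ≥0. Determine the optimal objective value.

27

Relaxing integrality, the LP optimum is 29.25 at (a,b) = (3.25, 0), which is not an integer point.
(a,b)=(3,0): 4·3+4·0=12≤13, 4·3+2·0=12≤27, objective 27.
(a,b)=(2,1): 4·2+4·1=12≤13, 4·2+2·1=10≤27, objective 22.
(a,b)=(2,0): 4·2+4·0=8≤13, 4·2+2·0=8≤27, objective 18.
No feasible integer point exceeds 27.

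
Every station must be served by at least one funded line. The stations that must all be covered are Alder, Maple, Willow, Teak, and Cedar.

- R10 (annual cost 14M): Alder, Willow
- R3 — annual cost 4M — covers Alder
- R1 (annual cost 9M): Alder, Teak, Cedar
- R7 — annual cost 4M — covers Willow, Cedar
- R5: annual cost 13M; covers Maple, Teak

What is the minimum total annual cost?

Choose R3, R7, and R5: together they cover Alder, Maple, Willow, Teak, Cedar — every station.
Total annual cost: 4 + 4 + 13 = 21.
No cover costs less than 21.

21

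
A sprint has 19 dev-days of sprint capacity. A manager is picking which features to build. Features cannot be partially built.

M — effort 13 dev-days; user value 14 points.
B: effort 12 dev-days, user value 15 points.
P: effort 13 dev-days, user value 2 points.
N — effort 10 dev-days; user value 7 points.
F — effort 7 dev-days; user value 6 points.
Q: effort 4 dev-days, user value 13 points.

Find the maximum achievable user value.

Treat it as a binary knapsack problem.
Take B and Q: effort 12 + 4 = 16 ≤ 19, user value 15 + 13 = 28.
No other feasible combination does better.

28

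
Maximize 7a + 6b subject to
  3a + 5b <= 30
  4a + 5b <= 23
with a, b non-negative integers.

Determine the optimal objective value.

35

Relaxing integrality, the LP optimum is 40.25 at (a,b) = (5.75, 0), which is not an integer point.
(a,b)=(5,0): 3·5+5·0=15≤30, 4·5+5·0=20≤23, objective 35.
(a,b)=(4,1): 3·4+5·1=17≤30, 4·4+5·1=21≤23, objective 34.
(a,b)=(4,0): 3·4+5·0=12≤30, 4·4+5·0=16≤23, objective 28.
Maximum is 35 at (a,b)=(5,0).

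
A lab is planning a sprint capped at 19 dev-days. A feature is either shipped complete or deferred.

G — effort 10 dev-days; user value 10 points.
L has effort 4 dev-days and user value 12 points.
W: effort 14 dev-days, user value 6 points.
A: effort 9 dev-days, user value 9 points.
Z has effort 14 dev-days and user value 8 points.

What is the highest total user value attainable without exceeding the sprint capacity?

22

L + A: effort 4 + 9 = 13 ≤ 19, user value 12 + 9 = 21.
G + L: effort 10 + 4 = 14 ≤ 19, user value 10 + 12 = 22.
Best is G and L with total user value 22.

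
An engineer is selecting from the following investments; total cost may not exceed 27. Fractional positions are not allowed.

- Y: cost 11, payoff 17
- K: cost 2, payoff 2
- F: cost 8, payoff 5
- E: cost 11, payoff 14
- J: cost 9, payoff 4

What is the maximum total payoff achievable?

Allowing fractional choices, the relaxed optimum would be about 34.9, but investments are indivisible.
Y + K + F: cost 11 + 2 + 8 = 21 ≤ 27, payoff 17 + 2 + 5 = 24.
Y + E: cost 11 + 11 = 22 ≤ 27, payoff 17 + 14 = 31.
Y + K + E: cost 11 + 2 + 11 = 24 ≤ 27, payoff 17 + 2 + 14 = 33.
Best is Y, K, and E with total payoff 33.

33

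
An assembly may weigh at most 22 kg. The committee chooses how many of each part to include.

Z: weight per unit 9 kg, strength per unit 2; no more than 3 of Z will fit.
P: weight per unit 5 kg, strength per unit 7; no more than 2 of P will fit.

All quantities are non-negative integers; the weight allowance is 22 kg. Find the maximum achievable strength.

16

P has the best ratio (7/5); taking only P gives at most 2×7 = 14 (stopped by the supply cap of 2).
Mixing does better — 1×Z and 2×P: weight 19 ≤ 22, strength 1·2 + 2·7 = 16.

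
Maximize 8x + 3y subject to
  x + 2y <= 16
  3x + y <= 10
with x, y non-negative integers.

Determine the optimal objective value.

29

(x,y)=(1,7): 1·1+2·7=15≤16, 3·1+1·7=10≤10, objective 29.
(x,y)=(1,6): 1·1+2·6=13≤16, 3·1+1·6=9≤10, objective 26.
(x,y)=(0,8): 1·0+2·8=16≤16, 3·0+1·8=8≤10, objective 24.
No feasible integer point exceeds 29.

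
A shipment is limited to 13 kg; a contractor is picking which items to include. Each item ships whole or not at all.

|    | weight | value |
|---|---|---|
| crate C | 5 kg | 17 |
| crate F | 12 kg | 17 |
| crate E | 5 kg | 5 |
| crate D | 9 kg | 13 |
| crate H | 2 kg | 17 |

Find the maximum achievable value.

crate C + crate H: weight 5 + 2 = 7 ≤ 13, value 17 + 17 = 34.
crate C + crate E + crate H: weight 5 + 5 + 2 = 12 ≤ 13, value 17 + 5 + 17 = 39.
crate D + crate H: weight 9 + 2 = 11 ≤ 13, value 13 + 17 = 30.
Best is crate C, crate E, and crate H with total value 39.

39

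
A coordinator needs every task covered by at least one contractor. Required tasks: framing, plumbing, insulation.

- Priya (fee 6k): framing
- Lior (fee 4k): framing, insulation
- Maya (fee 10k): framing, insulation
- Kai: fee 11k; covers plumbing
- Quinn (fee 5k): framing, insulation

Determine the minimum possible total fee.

15

Choose Lior and Kai: together they cover framing, plumbing, insulation — every task.
Total fee: 4 + 11 = 15.
No cover costs less than 15.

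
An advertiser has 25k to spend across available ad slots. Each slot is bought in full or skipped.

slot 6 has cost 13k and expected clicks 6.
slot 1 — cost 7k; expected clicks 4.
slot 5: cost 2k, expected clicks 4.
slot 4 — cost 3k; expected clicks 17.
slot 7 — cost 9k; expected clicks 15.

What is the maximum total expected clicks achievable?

40

Allowing fractional choices, the relaxed optimum would be about 41.8, but ad slots are indivisible.
slot 6 + slot 4 + slot 7: cost 13 + 3 + 9 = 25 ≤ 25, expected clicks 6 + 17 + 15 = 38.
slot 1 + slot 5 + slot 4 + slot 7: cost 7 + 2 + 3 + 9 = 21 ≤ 25, expected clicks 4 + 4 + 17 + 15 = 40.
Best is slot 1, slot 5, slot 4, and slot 7 with total expected clicks 40.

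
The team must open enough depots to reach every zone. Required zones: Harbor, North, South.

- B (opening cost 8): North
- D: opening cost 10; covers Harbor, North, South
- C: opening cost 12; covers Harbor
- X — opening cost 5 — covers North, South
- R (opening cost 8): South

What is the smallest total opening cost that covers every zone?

This is a weighted set-cover instance.
D alone covers Harbor, North, South — every zone.
Total opening cost: 10.

10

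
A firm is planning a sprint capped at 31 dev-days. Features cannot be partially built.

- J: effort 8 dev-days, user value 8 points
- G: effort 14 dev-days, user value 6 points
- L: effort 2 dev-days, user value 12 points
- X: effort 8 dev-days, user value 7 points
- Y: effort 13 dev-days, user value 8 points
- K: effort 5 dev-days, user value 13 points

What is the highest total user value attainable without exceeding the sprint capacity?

41

L + X + Y + K: effort 2 + 8 + 13 + 5 = 28 ≤ 31, user value 12 + 7 + 8 + 13 = 40.
J + L + X + K: effort 8 + 2 + 8 + 5 = 23 ≤ 31, user value 8 + 12 + 7 + 13 = 40.
J + L + Y + K: effort 8 + 2 + 13 + 5 = 28 ≤ 31, user value 8 + 12 + 8 + 13 = 41.
Best is J, L, Y, and K with total user value 41.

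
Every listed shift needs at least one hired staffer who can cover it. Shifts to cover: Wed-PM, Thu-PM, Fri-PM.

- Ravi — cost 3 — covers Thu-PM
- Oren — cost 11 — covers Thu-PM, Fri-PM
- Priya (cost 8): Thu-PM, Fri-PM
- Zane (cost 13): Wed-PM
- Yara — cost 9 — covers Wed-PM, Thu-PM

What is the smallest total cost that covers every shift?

17

Choose Priya and Yara: together they cover Wed-PM, Thu-PM, Fri-PM — every shift.
Total cost: 8 + 9 = 17.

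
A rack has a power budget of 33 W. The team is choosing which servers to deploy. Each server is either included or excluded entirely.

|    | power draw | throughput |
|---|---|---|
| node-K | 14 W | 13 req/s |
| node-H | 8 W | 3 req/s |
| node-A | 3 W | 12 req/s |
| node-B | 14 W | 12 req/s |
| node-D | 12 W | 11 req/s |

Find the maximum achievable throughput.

37

node-K + node-A + node-D: power draw 14 + 3 + 12 = 29 ≤ 33, throughput 13 + 12 + 11 = 36.
node-K + node-A + node-B: power draw 14 + 3 + 14 = 31 ≤ 33, throughput 13 + 12 + 12 = 37.
Best is node-K, node-A, and node-B with total throughput 37.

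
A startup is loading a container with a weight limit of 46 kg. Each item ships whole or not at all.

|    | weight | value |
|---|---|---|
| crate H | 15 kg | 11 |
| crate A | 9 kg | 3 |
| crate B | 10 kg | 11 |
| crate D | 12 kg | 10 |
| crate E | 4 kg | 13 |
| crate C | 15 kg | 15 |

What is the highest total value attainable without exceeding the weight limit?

Treat it as a binary knapsack problem.
Allowing fractional choices, the relaxed optimum would be about 52.7, but items are indivisible.
crate B + crate D + crate E + crate C: weight 10 + 12 + 4 + 15 = 41 ≤ 46, value 11 + 10 + 13 + 15 = 49.
crate H + crate B + crate E + crate C: weight 15 + 10 + 4 + 15 = 44 ≤ 46, value 11 + 11 + 13 + 15 = 50.
Best is crate H, crate B, crate E, and crate C with total value 50.

50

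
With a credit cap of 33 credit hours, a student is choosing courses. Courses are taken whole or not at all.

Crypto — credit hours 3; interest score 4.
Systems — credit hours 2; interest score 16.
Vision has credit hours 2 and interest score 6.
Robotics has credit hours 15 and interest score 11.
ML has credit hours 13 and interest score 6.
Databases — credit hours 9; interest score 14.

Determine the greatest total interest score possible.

51

Crypto + Systems + Vision + ML + Databases: credit hours 3 + 2 + 2 + 13 + 9 = 29 ≤ 33, interest score 4 + 16 + 6 + 6 + 14 = 46.
Systems + Vision + Robotics + Databases: credit hours 2 + 2 + 15 + 9 = 28 ≤ 33, interest score 16 + 6 + 11 + 14 = 47.
Crypto + Systems + Vision + Robotics + Databases: credit hours 3 + 2 + 2 + 15 + 9 = 31 ≤ 33, interest score 4 + 16 + 6 + 11 + 14 = 51.
Best is Crypto, Systems, Vision, Robotics, and Databases with total interest score 51.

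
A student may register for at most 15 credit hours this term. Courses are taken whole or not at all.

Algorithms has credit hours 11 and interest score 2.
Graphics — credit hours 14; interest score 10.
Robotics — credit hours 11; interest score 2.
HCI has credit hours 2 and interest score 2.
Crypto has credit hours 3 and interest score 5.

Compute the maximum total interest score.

10

This is an integer program with binary decision variables.
Algorithms + Crypto: credit hours 11 + 3 = 14 ≤ 15, interest score 2 + 5 = 7.
Graphics: credit hours 14 ≤ 15, interest score 10.
HCI + Crypto: credit hours 2 + 3 = 5 ≤ 15, interest score 2 + 5 = 7.
Best is Graphics with total interest score 10.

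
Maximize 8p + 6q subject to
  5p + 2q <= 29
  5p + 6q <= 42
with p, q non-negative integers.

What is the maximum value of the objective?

The continuous relaxation peaks at (4.5, 3.25) with value 55.50; rounding to a feasible lattice point costs some objective.
(p,q)=(5,2): 5·5+2·2=29≤29, 5·5+6·2=37≤42, objective 52.
(p,q)=(4,3): 5·4+2·3=26≤29, 5·4+6·3=38≤42, objective 50.
Maximum is 52 at (p,q)=(5,2).

52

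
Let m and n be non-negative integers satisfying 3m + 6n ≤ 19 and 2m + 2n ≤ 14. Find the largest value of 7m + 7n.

The continuous relaxation peaks at (6.33, 0) with value 44.33; rounding to a feasible lattice point costs some objective.
(m,n)=(6,0): 3·6+6·0=18≤19, 2·6+2·0=12≤14, objective 42.
(m,n)=(5,0): 3·5+6·0=15≤19, 2·5+2·0=10≤14, objective 35.
The best lattice point is (6,0), giving 42.

42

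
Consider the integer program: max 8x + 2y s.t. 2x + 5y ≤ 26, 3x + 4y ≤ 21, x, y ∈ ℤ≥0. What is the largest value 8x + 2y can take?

56

(x,y)=(7,0): 2·7+5·0=14≤26, 3·7+4·0=21≤21, objective 56.
(x,y)=(6,0): 2·6+5·0=12≤26, 3·6+4·0=18≤21, objective 48.
Maximum is 56 at (x,y)=(7,0).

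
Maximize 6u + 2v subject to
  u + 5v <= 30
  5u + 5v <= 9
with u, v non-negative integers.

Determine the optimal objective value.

Relaxing integrality, the LP optimum is 10.80 at (u,v) = (1.8, 0), which is not an integer point.
(u,v)=(1,0) is feasible, giving 6.
(u,v)=(0,1) is feasible, giving 2.
(u,v)=(0,0) is feasible, giving 0.
Maximum is 6 at (u,v)=(1,0).

6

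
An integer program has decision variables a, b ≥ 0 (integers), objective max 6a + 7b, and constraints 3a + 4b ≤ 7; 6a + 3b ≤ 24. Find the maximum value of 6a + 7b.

13

Relaxing integrality, the LP optimum is 14.00 at (a,b) = (2.33, 0), which is not an integer point.
(a,b)=(1,1) is feasible, giving 13.
(a,b)=(2,0) is feasible, giving 12.
(a,b)=(0,1) is feasible, giving 7.
(a,b)=(1,0) is feasible, giving 6.
Maximum is 13 at (a,b)=(1,1).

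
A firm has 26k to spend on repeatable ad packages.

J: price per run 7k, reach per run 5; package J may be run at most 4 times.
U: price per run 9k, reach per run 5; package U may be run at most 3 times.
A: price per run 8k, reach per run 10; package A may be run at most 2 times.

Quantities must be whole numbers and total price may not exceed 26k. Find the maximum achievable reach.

25

This is a bounded integer knapsack.
Take 1×U and 2×A: price 25 ≤ 26, reach 1·5 + 2·10 = 25.
A has the best ratio (10/8) and is taken to its limit of 2; remaining capacity is filled optimally with the others.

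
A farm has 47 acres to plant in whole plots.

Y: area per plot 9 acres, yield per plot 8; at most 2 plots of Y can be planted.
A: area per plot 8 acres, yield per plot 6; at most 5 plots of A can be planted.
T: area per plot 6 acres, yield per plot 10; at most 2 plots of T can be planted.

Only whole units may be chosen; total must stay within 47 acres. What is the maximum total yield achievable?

48

T has the best ratio (10/6); taking only T gives at most 2×10 = 20 (stopped by the supply cap of 2).
Mixing does better — 2×Y, 2×A, and 2×T: area 46 ≤ 47, yield 2·8 + 2·6 + 2·10 = 48.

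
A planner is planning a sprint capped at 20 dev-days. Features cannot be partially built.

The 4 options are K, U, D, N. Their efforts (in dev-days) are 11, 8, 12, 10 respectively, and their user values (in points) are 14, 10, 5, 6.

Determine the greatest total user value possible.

24

K + U: effort 11 + 8 = 19 ≤ 20, user value 14 + 10 = 24.
U + D: effort 8 + 12 = 20 ≤ 20, user value 10 + 5 = 15.
U + N: effort 8 + 10 = 18 ≤ 20, user value 10 + 6 = 16.
Best is K and U with total user value 24.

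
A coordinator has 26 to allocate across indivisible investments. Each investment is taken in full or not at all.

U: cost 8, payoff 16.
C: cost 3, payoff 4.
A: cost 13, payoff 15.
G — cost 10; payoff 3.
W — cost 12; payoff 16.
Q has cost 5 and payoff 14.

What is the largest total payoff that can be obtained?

This is an integer program with binary decision variables.
Take U, W, and Q: cost 8 + 12 + 5 = 25 ≤ 26, payoff 16 + 16 + 14 = 46.
No other feasible combination does better.

46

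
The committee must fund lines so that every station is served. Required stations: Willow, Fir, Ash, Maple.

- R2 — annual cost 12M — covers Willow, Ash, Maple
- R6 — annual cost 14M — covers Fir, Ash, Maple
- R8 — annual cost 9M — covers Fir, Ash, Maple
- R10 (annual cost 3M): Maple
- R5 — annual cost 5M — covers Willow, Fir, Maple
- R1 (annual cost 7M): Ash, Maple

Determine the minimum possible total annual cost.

Choose R5 and R1: together they cover Willow, Fir, Ash, Maple — every station.
Total annual cost: 5 + 7 = 12.
No cover costs less than 12.

12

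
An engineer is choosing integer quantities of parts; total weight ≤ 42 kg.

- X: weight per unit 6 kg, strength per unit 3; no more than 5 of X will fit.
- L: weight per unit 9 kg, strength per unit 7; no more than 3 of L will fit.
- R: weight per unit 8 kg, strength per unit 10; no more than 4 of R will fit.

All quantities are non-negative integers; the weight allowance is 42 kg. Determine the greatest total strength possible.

This is a bounded integer knapsack.
R has the best ratio (10/8); taking only R gives at most 4×10 = 40 (stopped by the supply cap of 4).
Mixing does better — 1×L and 4×R: weight 41 ≤ 42, strength 1·7 + 4·10 = 47.

47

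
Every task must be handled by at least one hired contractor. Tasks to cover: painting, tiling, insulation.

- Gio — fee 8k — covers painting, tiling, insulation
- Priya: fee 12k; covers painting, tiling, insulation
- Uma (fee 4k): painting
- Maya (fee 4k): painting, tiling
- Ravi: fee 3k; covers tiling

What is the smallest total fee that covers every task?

This is a weighted set-cover instance.
The greedy cost-per-new-task heuristic would pick Maya and Gio for 12, but a cheaper cover exists.
Gio alone covers painting, tiling, insulation — every task.
Total fee: 8.
No cover costs less than 8.

8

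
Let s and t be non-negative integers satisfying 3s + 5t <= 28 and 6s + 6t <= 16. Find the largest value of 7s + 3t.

Relaxing integrality, the LP optimum is 18.67 at (s,t) = (2.67, 0), which is not an integer point.
(s,t)=(2,0): 3·2+5·0=6≤28, 6·2+6·0=12≤16, objective 14.
(s,t)=(1,1): 3·1+5·1=8≤28, 6·1+6·1=12≤16, objective 10.
(s,t)=(1,0): 3·1+5·0=3≤28, 6·1+6·0=6≤16, objective 7.
Maximum is 14 at (s,t)=(2,0).

14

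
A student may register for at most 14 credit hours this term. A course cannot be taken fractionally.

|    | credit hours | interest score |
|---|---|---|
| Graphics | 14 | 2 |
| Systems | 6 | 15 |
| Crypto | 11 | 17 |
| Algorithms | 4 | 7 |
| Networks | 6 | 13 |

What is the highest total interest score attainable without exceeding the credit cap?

This is an integer program with binary decision variables.
Allowing fractional choices, the relaxed optimum would be about 31.5, but courses are indivisible.
Systems + Algorithms: credit hours 6 + 4 = 10 ≤ 14, interest score 15 + 7 = 22.
Systems + Networks: credit hours 6 + 6 = 12 ≤ 14, interest score 15 + 13 = 28.
Best is Systems and Networks with total interest score 28.

28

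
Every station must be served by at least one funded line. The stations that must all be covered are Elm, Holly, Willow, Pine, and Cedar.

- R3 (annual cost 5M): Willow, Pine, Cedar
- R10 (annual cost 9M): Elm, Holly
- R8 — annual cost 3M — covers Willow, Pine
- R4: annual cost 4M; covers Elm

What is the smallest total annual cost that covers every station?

14

This is an integer covering problem.
The greedy cost-per-new-station heuristic would pick R8, R4, R3, and R10 for 21, but a cheaper cover exists.
Choose R3 and R10: together they cover Elm, Holly, Willow, Pine, Cedar — every station.
Total annual cost: 5 + 9 = 14.
No cover costs less than 14.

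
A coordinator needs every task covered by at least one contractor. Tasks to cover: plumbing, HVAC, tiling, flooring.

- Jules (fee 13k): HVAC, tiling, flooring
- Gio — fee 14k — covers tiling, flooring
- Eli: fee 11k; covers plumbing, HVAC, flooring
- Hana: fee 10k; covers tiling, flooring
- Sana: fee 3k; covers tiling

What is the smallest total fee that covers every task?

This is an integer covering problem.
Choose Eli and Sana: together they cover plumbing, HVAC, tiling, flooring — every task.
Total fee: 11 + 3 = 14.

14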